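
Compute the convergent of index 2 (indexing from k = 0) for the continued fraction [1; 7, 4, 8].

33/29

Using pₖ = aₖpₖ₋₁ + pₖ₋₂, qₖ = aₖqₖ₋₁ + qₖ₋₂ (with p₋₁=1, p₋₂=0, q₋₁=0, q₋₂=1):
  k=0: a=1, p=1, q=1
  k=1: a=7, p=8, q=7
  k=2: a=4, p=33, q=29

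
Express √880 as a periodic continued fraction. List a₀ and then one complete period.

a₀ = ⌊√880⌋ = 29.
With m₀=0, d₀=1 and mₖ₊₁ = dₖaₖ − mₖ, dₖ₊₁ = (n − mₖ₊₁²)/dₖ, aₖ₊₁ = ⌊(a₀+mₖ₊₁)/dₖ₊₁⌋:
  k=1: m=29, d=39, a=1
  k=2: m=10, d=20, a=1
  k=3: m=10, d=39, a=1
  k=4: m=29, d=1, a=58
d=1 and a=2a₀=58 at k=4, so the next step gives (m, d) = (29, 39) again — its k=1 value — and the period has length 4.

[29; 1, 1, 1, 58]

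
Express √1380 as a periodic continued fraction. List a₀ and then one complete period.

[37; 6, 1, 2, 1, 6, 74]

a₀ = ⌊√1380⌋ = 37.
With m₀=0, d₀=1 and mₖ₊₁ = dₖaₖ − mₖ, dₖ₊₁ = (n − mₖ₊₁²)/dₖ, aₖ₊₁ = ⌊(a₀+mₖ₊₁)/dₖ₊₁⌋:
  k=1: m=37, d=11, a=6
  k=2: m=29, d=49, a=1
  k=3: m=20, d=20, a=2
  k=4: m=20, d=49, a=1
  k=5: m=29, d=11, a=6
  k=6: m=37, d=1, a=74
d=1 and a=2a₀=74 at k=6, so the next step gives (m, d) = (37, 11) again — its k=1 value — and the period has length 6.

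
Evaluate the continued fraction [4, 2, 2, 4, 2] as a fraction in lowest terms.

Using pₖ = aₖpₖ₋₁ + pₖ₋₂ and qₖ = aₖqₖ₋₁ + qₖ₋₂:
  k=0: a=4, p=4, q=1
  k=1: a=2, p=9, q=2
  k=2: a=2, p=22, q=5
  k=3: a=4, p=97, q=22
  k=4: a=2, p=216, q=49

216/49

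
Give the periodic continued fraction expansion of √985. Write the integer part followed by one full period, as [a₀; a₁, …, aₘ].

[31; 2, 1, 1, 2, 62]

a₀ = ⌊√985⌋ = 31.
With m₀=0, d₀=1 and mₖ₊₁ = dₖaₖ − mₖ, dₖ₊₁ = (n − mₖ₊₁²)/dₖ, aₖ₊₁ = ⌊(a₀+mₖ₊₁)/dₖ₊₁⌋:
  k=1: m=31, d=24, a=2
  k=2: m=17, d=29, a=1
  k=3: m=12, d=29, a=1
  k=4: m=17, d=24, a=2
  k=5: m=31, d=1, a=62
d=1 and a=2a₀=62 at k=5, so the next step gives (m, d) = (31, 24) again — its k=1 value — and the period has length 5.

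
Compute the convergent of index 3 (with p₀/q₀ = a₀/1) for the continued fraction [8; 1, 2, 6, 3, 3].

165/19

Using pₖ = aₖpₖ₋₁ + pₖ₋₂, qₖ = aₖqₖ₋₁ + qₖ₋₂ (with p₋₁=1, p₋₂=0, q₋₁=0, q₋₂=1):
  k=0: a=8, p=8, q=1
  k=1: a=1, p=9, q=1
  k=2: a=2, p=26, q=3
  k=3: a=6, p=165, q=19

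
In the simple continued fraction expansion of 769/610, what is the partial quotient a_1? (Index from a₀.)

3

769 = 1·610 + 159   →  a_0 = 1
610 = 3·159 + 133   →  a_1 = 3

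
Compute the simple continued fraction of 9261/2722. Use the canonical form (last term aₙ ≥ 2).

[3; 2, 2, 17, 6, 5]

9261 = 3·2722 + 1095
2722 = 2·1095 + 532
1095 = 2·532 + 31
532 = 17·31 + 5
31 = 6·5 + 1
5 = 5·1 + 0  (stop)
So 9261/2722 = [3; 2, 2, 17, 6, 5].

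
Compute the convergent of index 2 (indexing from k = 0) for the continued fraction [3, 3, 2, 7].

23/7

Using pₖ = aₖpₖ₋₁ + pₖ₋₂, qₖ = aₖqₖ₋₁ + qₖ₋₂ (with p₋₁=1, p₋₂=0, q₋₁=0, q₋₂=1):
  k=0: a=3, p=3, q=1
  k=1: a=3, p=10, q=3
  k=2: a=2, p=23, q=7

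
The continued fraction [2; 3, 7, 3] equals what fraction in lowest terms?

Using pₖ = aₖpₖ₋₁ + pₖ₋₂ and qₖ = aₖqₖ₋₁ + qₖ₋₂:
  k=0: a=2, p=2, q=1
  k=1: a=3, p=7, q=3
  k=2: a=7, p=51, q=22
  k=3: a=3, p=160, q=69

160/69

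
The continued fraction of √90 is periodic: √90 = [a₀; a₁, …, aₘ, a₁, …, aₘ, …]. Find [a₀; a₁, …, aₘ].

[9; 2, 18]

a₀ = ⌊√90⌋ = 9.
With m₀=0, d₀=1 and mₖ₊₁ = dₖaₖ − mₖ, dₖ₊₁ = (n − mₖ₊₁²)/dₖ, aₖ₊₁ = ⌊(a₀+mₖ₊₁)/dₖ₊₁⌋:
  k=1: m=9, d=9, a=2
  k=2: m=9, d=1, a=18
d=1 and a=2a₀=18 at k=2, so the next step gives (m, d) = (9, 9) again — its k=1 value — and the period has length 2.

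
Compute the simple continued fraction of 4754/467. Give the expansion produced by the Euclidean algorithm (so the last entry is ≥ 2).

[10; 5, 1, 1, 3, 1, 2, 3]

4754 = 10·467 + 84
467 = 5·84 + 47
84 = 1·47 + 37
47 = 1·37 + 10
37 = 3·10 + 7
10 = 1·7 + 3
7 = 2·3 + 1
3 = 3·1 + 0  (stop)
So 4754/467 = [10; 5, 1, 1, 3, 1, 2, 3].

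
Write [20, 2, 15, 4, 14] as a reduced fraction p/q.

Using pₖ = aₖpₖ₋₁ + pₖ₋₂ and qₖ = aₖqₖ₋₁ + qₖ₋₂:
  k=0: a=20, p=20, q=1
  k=1: a=2, p=41, q=2
  k=2: a=15, p=635, q=31
  k=3: a=4, p=2581, q=126
  k=4: a=14, p=36769, q=1795

36769/1795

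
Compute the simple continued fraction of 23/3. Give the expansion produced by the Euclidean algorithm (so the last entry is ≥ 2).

23 = 7·3 + 2
3 = 1·2 + 1
2 = 2·1 + 0  (stop)
So 23/3 = [7; 1, 2].

[7; 1, 2]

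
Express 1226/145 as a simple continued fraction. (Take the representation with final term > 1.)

[8; 2, 5, 13]

1226 = 8·145 + 66
145 = 2·66 + 13
66 = 5·13 + 1
13 = 13·1 + 0  (stop)
So 1226/145 = [8; 2, 5, 13].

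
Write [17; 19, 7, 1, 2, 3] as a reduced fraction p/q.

Fold from the inside: start with 3/1.
  2 + 1/3 = 7/3
  1 + 3/7 = 10/7
  7 + 7/10 = 77/10
  19 + 10/77 = 1473/77
  17 + 77/1473 = 25118/1473

25118/1473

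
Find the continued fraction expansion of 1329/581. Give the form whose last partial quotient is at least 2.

1329 = 2×581 + 167
581 = 3×167 + 80
167 = 2×80 + 7
80 = 11×7 + 3
7 = 2×3 + 1
3 = 3×1 + 0  (stop)
So 1329/581 = [2; 3, 2, 11, 2, 3].

[2; 3, 2, 11, 2, 3]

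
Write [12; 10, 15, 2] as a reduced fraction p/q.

3775/312

Fold from the inside: start with 2/1.
  15 + 1/2 = 31/2
  10 + 2/31 = 312/31
  12 + 31/312 = 3775/312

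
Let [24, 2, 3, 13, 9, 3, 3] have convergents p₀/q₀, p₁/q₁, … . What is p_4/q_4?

20619/844

Using pₖ = aₖpₖ₋₁ + pₖ₋₂, qₖ = aₖqₖ₋₁ + qₖ₋₂ (with p₋₁=1, p₋₂=0, q₋₁=0, q₋₂=1):
  k=0: a=24, p=24, q=1
  k=1: a=2, p=49, q=2
  k=2: a=3, p=171, q=7
  k=3: a=13, p=2272, q=93
  k=4: a=9, p=20619, q=844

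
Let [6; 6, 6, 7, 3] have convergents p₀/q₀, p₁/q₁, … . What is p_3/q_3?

Using pₖ = aₖpₖ₋₁ + pₖ₋₂, qₖ = aₖqₖ₋₁ + qₖ₋₂ (with p₋₁=1, p₋₂=0, q₋₁=0, q₋₂=1):
  k=0: a=6, p=6, q=1
  k=1: a=6, p=37, q=6
  k=2: a=6, p=228, q=37
  k=3: a=7, p=1633, q=265

1633/265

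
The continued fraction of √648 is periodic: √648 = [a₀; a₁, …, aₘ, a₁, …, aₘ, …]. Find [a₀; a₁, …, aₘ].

[25; 2, 5, 6, 5, 2, 50]

a₀ = ⌊√648⌋ = 25.
With m₀=0, d₀=1 and mₖ₊₁ = dₖaₖ − mₖ, dₖ₊₁ = (n − mₖ₊₁²)/dₖ, aₖ₊₁ = ⌊(a₀+mₖ₊₁)/dₖ₊₁⌋:
  k=1: m=25, d=23, a=2
  k=2: m=21, d=9, a=5
  k=3: m=24, d=8, a=6
  k=4: m=24, d=9, a=5
  k=5: m=21, d=23, a=2
  k=6: m=25, d=1, a=50
d=1 and a=2a₀=50 at k=6, so the next step gives (m, d) = (25, 23) again — its k=1 value — and the period has length 6.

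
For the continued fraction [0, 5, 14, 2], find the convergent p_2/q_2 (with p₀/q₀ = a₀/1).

Using pₖ = aₖpₖ₋₁ + pₖ₋₂, qₖ = aₖqₖ₋₁ + qₖ₋₂ (with p₋₁=1, p₋₂=0, q₋₁=0, q₋₂=1):
  k=0: a=0, p=0, q=1
  k=1: a=5, p=1, q=5
  k=2: a=14, p=14, q=71

14/71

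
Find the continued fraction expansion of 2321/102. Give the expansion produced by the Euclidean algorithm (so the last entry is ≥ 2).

[22; 1, 3, 12, 2]

2321 = 22×102 + 77
102 = 1×77 + 25
77 = 3×25 + 2
25 = 12×2 + 1
2 = 2×1 + 0  (stop)
So 2321/102 = [22; 1, 3, 12, 2].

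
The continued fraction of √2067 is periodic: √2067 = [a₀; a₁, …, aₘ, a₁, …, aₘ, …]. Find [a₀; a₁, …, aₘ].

a₀ = ⌊√2067⌋ = 45.
With m₀=0, d₀=1 and mₖ₊₁ = dₖaₖ − mₖ, dₖ₊₁ = (n − mₖ₊₁²)/dₖ, aₖ₊₁ = ⌊(a₀+mₖ₊₁)/dₖ₊₁⌋:
  k=1: m=45, d=42, a=2
  k=2: m=39, d=13, a=6
  k=3: m=39, d=42, a=2
  k=4: m=45, d=1, a=90
d=1 and a=2a₀=90 at k=4, so the next step gives (m, d) = (45, 42) again — its k=1 value — and the period has length 4.

[45; 2, 6, 2, 90]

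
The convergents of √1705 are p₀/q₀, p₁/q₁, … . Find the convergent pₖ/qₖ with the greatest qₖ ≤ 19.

√1705 = [41; 3, 2, 3, 82, …] (period length 4).
Convergents:
  p_0/q_0 = 41/1
  p_1/q_1 = 124/3
  p_2/q_2 = 289/7
  p_3/q_3 = 991/24
q_2 = 7 ≤ 19 < 24 = q_3, so the answer is 289/7.

289/7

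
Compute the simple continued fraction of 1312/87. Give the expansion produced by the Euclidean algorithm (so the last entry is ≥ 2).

[15; 12, 2, 3]

1312 = 15*87 + 7
87 = 12*7 + 3
7 = 2*3 + 1
3 = 3*1 + 0  (stop)
So 1312/87 = [15; 12, 2, 3].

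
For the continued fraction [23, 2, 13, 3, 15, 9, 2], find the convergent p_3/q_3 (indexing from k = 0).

1949/83

Using pₖ = aₖpₖ₋₁ + pₖ₋₂, qₖ = aₖqₖ₋₁ + qₖ₋₂ (with p₋₁=1, p₋₂=0, q₋₁=0, q₋₂=1):
  k=0: a=23, p=23, q=1
  k=1: a=2, p=47, q=2
  k=2: a=13, p=634, q=27
  k=3: a=3, p=1949, q=83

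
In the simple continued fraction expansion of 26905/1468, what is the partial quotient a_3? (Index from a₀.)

4

26905 = 18·1468 + 481   →  a_0 = 18
1468 = 3·481 + 25   →  a_1 = 3
481 = 19·25 + 6   →  a_2 = 19
25 = 4·6 + 1   →  a_3 = 4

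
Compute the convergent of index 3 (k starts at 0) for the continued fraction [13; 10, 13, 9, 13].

Using pₖ = aₖpₖ₋₁ + pₖ₋₂, qₖ = aₖqₖ₋₁ + qₖ₋₂ (with p₋₁=1, p₋₂=0, q₋₁=0, q₋₂=1):
  k=0: a=13, p=13, q=1
  k=1: a=10, p=131, q=10
  k=2: a=13, p=1716, q=131
  k=3: a=9, p=15575, q=1189

15575/1189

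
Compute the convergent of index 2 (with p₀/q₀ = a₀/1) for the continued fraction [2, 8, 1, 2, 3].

Using pₖ = aₖpₖ₋₁ + pₖ₋₂, qₖ = aₖqₖ₋₁ + qₖ₋₂ (with p₋₁=1, p₋₂=0, q₋₁=0, q₋₂=1):
  k=0: a=2, p=2, q=1
  k=1: a=8, p=17, q=8
  k=2: a=1, p=19, q=9

19/9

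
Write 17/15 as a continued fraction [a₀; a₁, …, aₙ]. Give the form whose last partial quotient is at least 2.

[1; 7, 2]

17 = 1*15 + 2
15 = 7*2 + 1
2 = 2*1 + 0  (stop)
So 17/15 = [1; 7, 2].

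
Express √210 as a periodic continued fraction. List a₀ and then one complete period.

a₀ = ⌊√210⌋ = 14.
With m₀=0, d₀=1 and mₖ₊₁ = dₖaₖ − mₖ, dₖ₊₁ = (n − mₖ₊₁²)/dₖ, aₖ₊₁ = ⌊(a₀+mₖ₊₁)/dₖ₊₁⌋:
  k=1: m=14, d=14, a=2
  k=2: m=14, d=1, a=28
d=1 and a=2a₀=28 at k=2, so the next step gives (m, d) = (14, 14) again — its k=1 value — and the period has length 2.

[14; 2, 28]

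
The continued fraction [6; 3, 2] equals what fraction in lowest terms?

44/7

Using pₖ = aₖpₖ₋₁ + pₖ₋₂ and qₖ = aₖqₖ₋₁ + qₖ₋₂:
  k=0: a=6, p=6, q=1
  k=1: a=3, p=19, q=3
  k=2: a=2, p=44, q=7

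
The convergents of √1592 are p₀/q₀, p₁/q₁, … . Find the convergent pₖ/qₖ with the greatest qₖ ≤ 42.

399/10

√1592 = [39; 1, 8, 1, 78, …] (period length 4).
Convergents:
  p_0/q_0 = 39/1
  p_1/q_1 = 40/1
  p_2/q_2 = 359/9
  p_3/q_3 = 399/10
  p_4/q_4 = 31481/789
q_3 = 10 ≤ 42 < 789 = q_4, so the answer is 399/10.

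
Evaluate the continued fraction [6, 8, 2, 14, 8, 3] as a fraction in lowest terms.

Fold from the inside: start with 3/1.
  8 + 1/3 = 25/3
  14 + 3/25 = 353/25
  2 + 25/353 = 731/353
  8 + 353/731 = 6201/731
  6 + 731/6201 = 37937/6201

37937/6201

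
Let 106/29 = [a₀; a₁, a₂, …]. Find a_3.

106 = 3·29 + 19   →  a_0 = 3
29 = 1·19 + 10   →  a_1 = 1
19 = 1·10 + 9   →  a_2 = 1
10 = 1·9 + 1   →  a_3 = 1

1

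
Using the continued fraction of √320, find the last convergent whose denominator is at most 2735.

46063/2575

√320 = [17; 1, 7, 1, 34, …] (period length 4).
Convergents:
  p_0/q_0 = 17/1
  p_1/q_1 = 18/1
  p_2/q_2 = 143/8
  p_3/q_3 = 161/9
  p_4/q_4 = 5617/314
  p_5/q_5 = 5778/323
  p_6/q_6 = 46063/2575
  p_7/q_7 = 51841/2898
q_6 = 2575 ≤ 2735 < 2898 = q_7, so the answer is 46063/2575.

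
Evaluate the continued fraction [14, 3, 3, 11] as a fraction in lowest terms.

Fold from the inside: start with 11/1.
  3 + 1/11 = 34/11
  3 + 11/34 = 113/34
  14 + 34/113 = 1616/113

1616/113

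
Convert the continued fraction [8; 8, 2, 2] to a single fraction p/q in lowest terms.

Fold from the inside: start with 2/1.
  2 + 1/2 = 5/2
  8 + 2/5 = 42/5
  8 + 5/42 = 341/42

341/42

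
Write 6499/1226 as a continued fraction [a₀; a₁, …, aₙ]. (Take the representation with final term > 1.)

[5; 3, 3, 9, 1, 11]

6499 = 5·1226 + 369
1226 = 3·369 + 119
369 = 3·119 + 12
119 = 9·12 + 11
12 = 1·11 + 1
11 = 11·1 + 0  (stop)
So 6499/1226 = [5; 3, 3, 9, 1, 11].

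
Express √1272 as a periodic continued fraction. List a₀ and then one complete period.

[35; 1, 1, 1, 70]

a₀ = ⌊√1272⌋ = 35.
With m₀=0, d₀=1 and mₖ₊₁ = dₖaₖ − mₖ, dₖ₊₁ = (n − mₖ₊₁²)/dₖ, aₖ₊₁ = ⌊(a₀+mₖ₊₁)/dₖ₊₁⌋:
  k=1: m=35, d=47, a=1
  k=2: m=12, d=24, a=1
  k=3: m=12, d=47, a=1
  k=4: m=35, d=1, a=70
d=1 and a=2a₀=70 at k=4, so the next step gives (m, d) = (35, 47) again — its k=1 value — and the period has length 4.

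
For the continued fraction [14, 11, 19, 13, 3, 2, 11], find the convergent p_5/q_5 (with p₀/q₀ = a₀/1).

Using pₖ = aₖpₖ₋₁ + pₖ₋₂, qₖ = aₖqₖ₋₁ + qₖ₋₂ (with p₋₁=1, p₋₂=0, q₋₁=0, q₋₂=1):
  k=0: a=14, p=14, q=1
  k=1: a=11, p=155, q=11
  k=2: a=19, p=2959, q=210
  k=3: a=13, p=38622, q=2741
  k=4: a=3, p=118825, q=8433
  k=5: a=2, p=276272, q=19607

276272/19607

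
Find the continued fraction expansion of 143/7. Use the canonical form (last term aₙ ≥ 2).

[20; 2, 3]

143 = 20×7 + 3
7 = 2×3 + 1
3 = 3×1 + 0  (stop)
So 143/7 = [20; 2, 3].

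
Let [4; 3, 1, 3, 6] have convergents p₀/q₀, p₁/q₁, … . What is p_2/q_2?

17/4

Using pₖ = aₖpₖ₋₁ + pₖ₋₂, qₖ = aₖqₖ₋₁ + qₖ₋₂ (with p₋₁=1, p₋₂=0, q₋₁=0, q₋₂=1):
  k=0: a=4, p=4, q=1
  k=1: a=3, p=13, q=3
  k=2: a=1, p=17, q=4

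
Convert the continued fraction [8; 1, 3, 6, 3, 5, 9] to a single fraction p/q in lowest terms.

Fold from the inside: start with 9/1.
  5 + 1/9 = 46/9
  3 + 9/46 = 147/46
  6 + 46/147 = 928/147
  3 + 147/928 = 2931/928
  1 + 928/2931 = 3859/2931
  8 + 2931/3859 = 33803/3859

33803/3859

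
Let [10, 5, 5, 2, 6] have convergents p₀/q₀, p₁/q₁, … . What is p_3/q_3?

581/57

Using pₖ = aₖpₖ₋₁ + pₖ₋₂, qₖ = aₖqₖ₋₁ + qₖ₋₂ (with p₋₁=1, p₋₂=0, q₋₁=0, q₋₂=1):
  k=0: a=10, p=10, q=1
  k=1: a=5, p=51, q=5
  k=2: a=5, p=265, q=26
  k=3: a=2, p=581, q=57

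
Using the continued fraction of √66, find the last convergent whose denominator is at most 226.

√66 = [8; 8, 16, …] (period length 2).
Convergents:
  p_0/q_0 = 8/1
  p_1/q_1 = 65/8
  p_2/q_2 = 1048/129
  p_3/q_3 = 8449/1040
q_2 = 129 ≤ 226 < 1040 = q_3, so the answer is 1048/129.

1048/129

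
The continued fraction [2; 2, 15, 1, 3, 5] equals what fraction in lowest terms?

Fold from the inside: start with 5/1.
  3 + 1/5 = 16/5
  1 + 5/16 = 21/16
  15 + 16/21 = 331/21
  2 + 21/331 = 683/331
  2 + 331/683 = 1697/683

1697/683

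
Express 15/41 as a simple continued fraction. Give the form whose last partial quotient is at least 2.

[0; 2, 1, 2, 1, 3]

15 = 0*41 + 15
41 = 2*15 + 11
15 = 1*11 + 4
11 = 2*4 + 3
4 = 1*3 + 1
3 = 3*1 + 0  (stop)
So 15/41 = [0; 2, 1, 2, 1, 3].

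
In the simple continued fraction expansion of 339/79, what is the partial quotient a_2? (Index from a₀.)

339 = 4·79 + 23   →  a_0 = 4
79 = 3·23 + 10   →  a_1 = 3
23 = 2·10 + 3   →  a_2 = 2

2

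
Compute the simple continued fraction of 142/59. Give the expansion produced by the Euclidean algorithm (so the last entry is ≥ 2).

142 = 2·59 + 24
59 = 2·24 + 11
24 = 2·11 + 2
11 = 5·2 + 1
2 = 2·1 + 0  (stop)
So 142/59 = [2; 2, 2, 5, 2].

[2; 2, 2, 5, 2]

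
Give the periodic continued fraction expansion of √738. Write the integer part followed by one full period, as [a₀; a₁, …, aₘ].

[27; 6, 54]

a₀ = ⌊√738⌋ = 27.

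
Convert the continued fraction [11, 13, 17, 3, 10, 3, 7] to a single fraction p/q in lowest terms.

Using pₖ = aₖpₖ₋₁ + pₖ₋₂ and qₖ = aₖqₖ₋₁ + qₖ₋₂:
  k=0: a=11, p=11, q=1
  k=1: a=13, p=144, q=13
  k=2: a=17, p=2459, q=222
  k=3: a=3, p=7521, q=679
  k=4: a=10, p=77669, q=7012
  k=5: a=3, p=240528, q=21715
  k=6: a=7, p=1761365, q=159017

1761365/159017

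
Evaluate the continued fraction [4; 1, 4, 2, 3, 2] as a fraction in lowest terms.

419/87

Fold from the inside: start with 2/1.
  3 + 1/2 = 7/2
  2 + 2/7 = 16/7
  4 + 7/16 = 71/16
  1 + 16/71 = 87/71
  4 + 71/87 = 419/87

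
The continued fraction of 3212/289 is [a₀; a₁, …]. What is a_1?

3212 = 11·289 + 33   →  a_0 = 11
289 = 8·33 + 25   →  a_1 = 8

8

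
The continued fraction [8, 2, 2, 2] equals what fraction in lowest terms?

101/12

Using pₖ = aₖpₖ₋₁ + pₖ₋₂ and qₖ = aₖqₖ₋₁ + qₖ₋₂:
  k=0: a=8, p=8, q=1
  k=1: a=2, p=17, q=2
  k=2: a=2, p=42, q=5
  k=3: a=2, p=101, q=12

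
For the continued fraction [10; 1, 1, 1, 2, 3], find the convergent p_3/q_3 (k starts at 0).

32/3

Using pₖ = aₖpₖ₋₁ + pₖ₋₂, qₖ = aₖqₖ₋₁ + qₖ₋₂ (with p₋₁=1, p₋₂=0, q₋₁=0, q₋₂=1):
  k=0: a=10, p=10, q=1
  k=1: a=1, p=11, q=1
  k=2: a=1, p=21, q=2
  k=3: a=1, p=32, q=3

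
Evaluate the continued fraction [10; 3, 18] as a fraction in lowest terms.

568/55

Using pₖ = aₖpₖ₋₁ + pₖ₋₂ and qₖ = aₖqₖ₋₁ + qₖ₋₂:
  k=0: a=10, p=10, q=1
  k=1: a=3, p=31, q=3
  k=2: a=18, p=568, q=55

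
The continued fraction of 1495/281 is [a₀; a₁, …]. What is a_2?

1495 = 5·281 + 90   →  a_0 = 5
281 = 3·90 + 11   →  a_1 = 3
90 = 8·11 + 2   →  a_2 = 8

8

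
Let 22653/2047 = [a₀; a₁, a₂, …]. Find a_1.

15

22653 = 11·2047 + 136   →  a_0 = 11
2047 = 15·136 + 7   →  a_1 = 15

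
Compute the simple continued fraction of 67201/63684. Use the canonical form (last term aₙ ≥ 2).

67201 = 1×63684 + 3517
63684 = 18×3517 + 378
3517 = 9×378 + 115
378 = 3×115 + 33
115 = 3×33 + 16
33 = 2×16 + 1
16 = 16×1 + 0  (stop)
So 67201/63684 = [1; 18, 9, 3, 3, 2, 16].

[1; 18, 9, 3, 3, 2, 16]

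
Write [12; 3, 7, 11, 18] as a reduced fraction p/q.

Using pₖ = aₖpₖ₋₁ + pₖ₋₂ and qₖ = aₖqₖ₋₁ + qₖ₋₂:
  k=0: a=12, p=12, q=1
  k=1: a=3, p=37, q=3
  k=2: a=7, p=271, q=22
  k=3: a=11, p=3018, q=245
  k=4: a=18, p=54595, q=4432

54595/4432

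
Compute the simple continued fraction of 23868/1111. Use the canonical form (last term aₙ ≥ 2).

[21; 2, 14, 1, 1, 18]

23868 = 21·1111 + 537
1111 = 2·537 + 37
537 = 14·37 + 19
37 = 1·19 + 18
19 = 1·18 + 1
18 = 18·1 + 0  (stop)
So 23868/1111 = [21; 2, 14, 1, 1, 18].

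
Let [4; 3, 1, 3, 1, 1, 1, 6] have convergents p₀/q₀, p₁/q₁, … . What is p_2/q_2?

17/4

Using pₖ = aₖpₖ₋₁ + pₖ₋₂, qₖ = aₖqₖ₋₁ + qₖ₋₂ (with p₋₁=1, p₋₂=0, q₋₁=0, q₋₂=1):
  k=0: a=4, p=4, q=1
  k=1: a=3, p=13, q=3
  k=2: a=1, p=17, q=4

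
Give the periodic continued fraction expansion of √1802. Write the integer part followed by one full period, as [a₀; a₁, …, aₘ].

a₀ = ⌊√1802⌋ = 42.
With m₀=0, d₀=1 and mₖ₊₁ = dₖaₖ − mₖ, dₖ₊₁ = (n − mₖ₊₁²)/dₖ, aₖ₊₁ = ⌊(a₀+mₖ₊₁)/dₖ₊₁⌋:
  k=1: m=42, d=38, a=2
  k=2: m=34, d=17, a=4
  k=3: m=34, d=38, a=2
  k=4: m=42, d=1, a=84
d=1 and a=2a₀=84 at k=4, so the next step gives (m, d) = (42, 38) again — its k=1 value — and the period has length 4.

[42; 2, 4, 2, 84]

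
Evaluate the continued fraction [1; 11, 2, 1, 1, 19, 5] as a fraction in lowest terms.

Fold from the inside: start with 5/1.
  19 + 1/5 = 96/5
  1 + 5/96 = 101/96
  1 + 96/101 = 197/101
  2 + 101/197 = 495/197
  11 + 197/495 = 5642/495
  1 + 495/5642 = 6137/5642

6137/5642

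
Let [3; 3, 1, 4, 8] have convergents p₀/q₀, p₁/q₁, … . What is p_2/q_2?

13/4

Using pₖ = aₖpₖ₋₁ + pₖ₋₂, qₖ = aₖqₖ₋₁ + qₖ₋₂ (with p₋₁=1, p₋₂=0, q₋₁=0, q₋₂=1):
  k=0: a=3, p=3, q=1
  k=1: a=3, p=10, q=3
  k=2: a=1, p=13, q=4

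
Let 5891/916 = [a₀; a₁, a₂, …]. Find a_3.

5891 = 6·916 + 395   →  a_0 = 6
916 = 2·395 + 126   →  a_1 = 2
395 = 3·126 + 17   →  a_2 = 3
126 = 7·17 + 7   →  a_3 = 7

7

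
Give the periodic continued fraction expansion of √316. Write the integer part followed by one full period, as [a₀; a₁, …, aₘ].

a₀ = ⌊√316⌋ = 17.
With m₀=0, d₀=1 and mₖ₊₁ = dₖaₖ − mₖ, dₖ₊₁ = (n − mₖ₊₁²)/dₖ, aₖ₊₁ = ⌊(a₀+mₖ₊₁)/dₖ₊₁⌋:
  k=1: m=17, d=27, a=1
  k=2: m=10, d=8, a=3
  k=3: m=14, d=15, a=2
  k=4: m=16, d=4, a=8
  k=5: m=16, d=15, a=2
  k=6: m=14, d=8, a=3
  k=7: m=10, d=27, a=1
  k=8: m=17, d=1, a=34
d=1 and a=2a₀=34 at k=8, so the next step gives (m, d) = (17, 27) again — its k=1 value — and the period has length 8.

[17; 1, 3, 2, 8, 2, 3, 1, 34]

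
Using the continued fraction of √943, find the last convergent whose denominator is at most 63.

737/24

√943 = [30; 1, 2, 2, 2, 1, 60, …] (period length 6).
Convergents:
  p_0/q_0 = 30/1
  p_1/q_1 = 31/1
  p_2/q_2 = 92/3
  p_3/q_3 = 215/7
  p_4/q_4 = 522/17
  p_5/q_5 = 737/24
  p_6/q_6 = 44742/1457
q_5 = 24 ≤ 63 < 1457 = q_6, so the answer is 737/24.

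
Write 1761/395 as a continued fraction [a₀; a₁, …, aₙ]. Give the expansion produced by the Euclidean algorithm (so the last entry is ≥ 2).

1761 = 4×395 + 181
395 = 2×181 + 33
181 = 5×33 + 16
33 = 2×16 + 1
16 = 16×1 + 0  (stop)
So 1761/395 = [4; 2, 5, 2, 16].

[4; 2, 5, 2, 16]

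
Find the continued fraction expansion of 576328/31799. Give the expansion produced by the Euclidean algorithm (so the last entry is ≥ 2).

[18; 8, 17, 12, 6, 3]

576328 = 18*31799 + 3946
31799 = 8*3946 + 231
3946 = 17*231 + 19
231 = 12*19 + 3
19 = 6*3 + 1
3 = 3*1 + 0  (stop)
So 576328/31799 = [18; 8, 17, 12, 6, 3].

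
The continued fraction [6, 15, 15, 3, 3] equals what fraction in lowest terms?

13983/2305

Using pₖ = aₖpₖ₋₁ + pₖ₋₂ and qₖ = aₖqₖ₋₁ + qₖ₋₂:
  k=0: a=6, p=6, q=1
  k=1: a=15, p=91, q=15
  k=2: a=15, p=1371, q=226
  k=3: a=3, p=4204, q=693
  k=4: a=3, p=13983, q=2305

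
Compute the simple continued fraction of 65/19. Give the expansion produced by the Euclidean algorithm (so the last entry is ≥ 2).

[3; 2, 2, 1, 2]

65 = 3·19 + 8
19 = 2·8 + 3
8 = 2·3 + 2
3 = 1·2 + 1
2 = 2·1 + 0  (stop)
So 65/19 = [3; 2, 2, 1, 2].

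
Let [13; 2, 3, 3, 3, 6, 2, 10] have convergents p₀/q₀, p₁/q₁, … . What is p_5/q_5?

6435/479

Using pₖ = aₖpₖ₋₁ + pₖ₋₂, qₖ = aₖqₖ₋₁ + qₖ₋₂ (with p₋₁=1, p₋₂=0, q₋₁=0, q₋₂=1):
  k=0: a=13, p=13, q=1
  k=1: a=2, p=27, q=2
  k=2: a=3, p=94, q=7
  k=3: a=3, p=309, q=23
  k=4: a=3, p=1021, q=76
  k=5: a=6, p=6435, q=479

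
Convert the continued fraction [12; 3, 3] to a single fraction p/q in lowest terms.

Using pₖ = aₖpₖ₋₁ + pₖ₋₂ and qₖ = aₖqₖ₋₁ + qₖ₋₂:
  k=0: a=12, p=12, q=1
  k=1: a=3, p=37, q=3
  k=2: a=3, p=123, q=10

123/10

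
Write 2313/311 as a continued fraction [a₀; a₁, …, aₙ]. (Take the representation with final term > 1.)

[7; 2, 3, 2, 19]

2313 = 7×311 + 136
311 = 2×136 + 39
136 = 3×39 + 19
39 = 2×19 + 1
19 = 19×1 + 0  (stop)
So 2313/311 = [7; 2, 3, 2, 19].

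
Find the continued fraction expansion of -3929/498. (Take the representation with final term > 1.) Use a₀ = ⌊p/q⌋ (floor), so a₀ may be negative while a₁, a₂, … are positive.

[-8; 9, 18, 3]

-3929 = -8*498 + 55
498 = 9*55 + 3
55 = 18*3 + 1
3 = 3*1 + 0  (stop)
So -3929/498 = [-8; 9, 18, 3].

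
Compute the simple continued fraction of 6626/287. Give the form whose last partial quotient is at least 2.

[23; 11, 2, 12]

6626 = 23×287 + 25
287 = 11×25 + 12
25 = 2×12 + 1
12 = 12×1 + 0  (stop)
So 6626/287 = [23; 11, 2, 12].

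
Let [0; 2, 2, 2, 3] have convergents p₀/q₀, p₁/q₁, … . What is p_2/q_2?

2/5

Using pₖ = aₖpₖ₋₁ + pₖ₋₂, qₖ = aₖqₖ₋₁ + qₖ₋₂ (with p₋₁=1, p₋₂=0, q₋₁=0, q₋₂=1):
  k=0: a=0, p=0, q=1
  k=1: a=2, p=1, q=2
  k=2: a=2, p=2, q=5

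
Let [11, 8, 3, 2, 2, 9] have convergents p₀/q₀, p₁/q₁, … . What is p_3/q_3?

645/58

Using pₖ = aₖpₖ₋₁ + pₖ₋₂, qₖ = aₖqₖ₋₁ + qₖ₋₂ (with p₋₁=1, p₋₂=0, q₋₁=0, q₋₂=1):
  k=0: a=11, p=11, q=1
  k=1: a=8, p=89, q=8
  k=2: a=3, p=278, q=25
  k=3: a=2, p=645, q=58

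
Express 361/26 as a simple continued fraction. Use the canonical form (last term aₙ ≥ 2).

[13; 1, 7, 1, 2]

361 = 13×26 + 23
26 = 1×23 + 3
23 = 7×3 + 2
3 = 1×2 + 1
2 = 2×1 + 0  (stop)
So 361/26 = [13; 1, 7, 1, 2].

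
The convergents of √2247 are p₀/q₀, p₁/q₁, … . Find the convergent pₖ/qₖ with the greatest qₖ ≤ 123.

3650/77

√2247 = [47; 2, 2, 15, 2, 2, 94, …] (period length 6).
Convergents:
  p_0/q_0 = 47/1
  p_1/q_1 = 95/2
  p_2/q_2 = 237/5
  p_3/q_3 = 3650/77
  p_4/q_4 = 7537/159
q_3 = 77 ≤ 123 < 159 = q_4, so the answer is 3650/77.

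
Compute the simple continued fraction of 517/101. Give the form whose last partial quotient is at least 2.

[5; 8, 2, 2, 2]

517 = 5×101 + 12
101 = 8×12 + 5
12 = 2×5 + 2
5 = 2×2 + 1
2 = 2×1 + 0  (stop)
So 517/101 = [5; 8, 2, 2, 2].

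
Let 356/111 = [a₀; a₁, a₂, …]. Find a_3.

356 = 3·111 + 23   →  a_0 = 3
111 = 4·23 + 19   →  a_1 = 4
23 = 1·19 + 4   →  a_2 = 1
19 = 4·4 + 3   →  a_3 = 4

4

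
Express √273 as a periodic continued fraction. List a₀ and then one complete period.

[16; 1, 1, 10, 1, 1, 32]

a₀ = ⌊√273⌋ = 16.
With m₀=0, d₀=1 and mₖ₊₁ = dₖaₖ − mₖ, dₖ₊₁ = (n − mₖ₊₁²)/dₖ, aₖ₊₁ = ⌊(a₀+mₖ₊₁)/dₖ₊₁⌋:
  k=1: m=16, d=17, a=1
  k=2: m=1, d=16, a=1
  k=3: m=15, d=3, a=10
  k=4: m=15, d=16, a=1
  k=5: m=1, d=17, a=1
  k=6: m=16, d=1, a=32
d=1 and a=2a₀=32 at k=6, so the next step gives (m, d) = (16, 17) again — its k=1 value — and the period has length 6.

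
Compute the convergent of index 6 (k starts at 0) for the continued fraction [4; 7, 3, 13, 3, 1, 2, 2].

13605/3289

Using pₖ = aₖpₖ₋₁ + pₖ₋₂, qₖ = aₖqₖ₋₁ + qₖ₋₂ (with p₋₁=1, p₋₂=0, q₋₁=0, q₋₂=1):
  k=0: a=4, p=4, q=1
  k=1: a=7, p=29, q=7
  k=2: a=3, p=91, q=22
  k=3: a=13, p=1212, q=293
  k=4: a=3, p=3727, q=901
  k=5: a=1, p=4939, q=1194
  k=6: a=2, p=13605, q=3289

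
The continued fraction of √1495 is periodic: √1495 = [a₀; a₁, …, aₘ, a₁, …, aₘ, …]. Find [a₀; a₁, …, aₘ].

[38; 1, 1, 1, 76]

a₀ = ⌊√1495⌋ = 38.
With m₀=0, d₀=1 and mₖ₊₁ = dₖaₖ − mₖ, dₖ₊₁ = (n − mₖ₊₁²)/dₖ, aₖ₊₁ = ⌊(a₀+mₖ₊₁)/dₖ₊₁⌋:
  k=1: m=38, d=51, a=1
  k=2: m=13, d=26, a=1
  k=3: m=13, d=51, a=1
  k=4: m=38, d=1, a=76
d=1 and a=2a₀=76 at k=4, so the next step gives (m, d) = (38, 51) again — its k=1 value — and the period has length 4.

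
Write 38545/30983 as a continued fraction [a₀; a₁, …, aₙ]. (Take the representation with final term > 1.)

38545 = 1·30983 + 7562
30983 = 4·7562 + 735
7562 = 10·735 + 212
735 = 3·212 + 99
212 = 2·99 + 14
99 = 7·14 + 1
14 = 14·1 + 0  (stop)
So 38545/30983 = [1; 4, 10, 3, 2, 7, 14].

[1; 4, 10, 3, 2, 7, 14]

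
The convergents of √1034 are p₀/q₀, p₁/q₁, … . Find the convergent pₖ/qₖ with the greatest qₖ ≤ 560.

√1034 = [32; 6, 2, 2, 2, 6, 64, …] (period length 6).
Convergents:
  p_0/q_0 = 32/1
  p_1/q_1 = 193/6
  p_2/q_2 = 418/13
  p_3/q_3 = 1029/32
  p_4/q_4 = 2476/77
  p_5/q_5 = 15885/494
  p_6/q_6 = 1019116/31693
q_5 = 494 ≤ 560 < 31693 = q_6, so the answer is 15885/494.

15885/494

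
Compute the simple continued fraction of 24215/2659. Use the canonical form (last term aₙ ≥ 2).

[9; 9, 2, 1, 3, 8, 3]

24215 = 9*2659 + 284
2659 = 9*284 + 103
284 = 2*103 + 78
103 = 1*78 + 25
78 = 3*25 + 3
25 = 8*3 + 1
3 = 3*1 + 0  (stop)
So 24215/2659 = [9; 9, 2, 1, 3, 8, 3].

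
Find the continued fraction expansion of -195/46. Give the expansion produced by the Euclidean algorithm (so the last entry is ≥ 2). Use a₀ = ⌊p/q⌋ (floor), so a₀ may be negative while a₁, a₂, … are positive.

[-5; 1, 3, 5, 2]

-195 = -5·46 + 35
46 = 1·35 + 11
35 = 3·11 + 2
11 = 5·2 + 1
2 = 2·1 + 0  (stop)
So -195/46 = [-5; 1, 3, 5, 2].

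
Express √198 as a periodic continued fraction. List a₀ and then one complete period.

[14; 14, 28]

a₀ = ⌊√198⌋ = 14.
With m₀=0, d₀=1 and mₖ₊₁ = dₖaₖ − mₖ, dₖ₊₁ = (n − mₖ₊₁²)/dₖ, aₖ₊₁ = ⌊(a₀+mₖ₊₁)/dₖ₊₁⌋:
  k=1: m=14, d=2, a=14
  k=2: m=14, d=1, a=28
d=1 and a=2a₀=28 at k=2, so the next step gives (m, d) = (14, 2) again — its k=1 value — and the period has length 2.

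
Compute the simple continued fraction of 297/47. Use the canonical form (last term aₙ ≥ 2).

297 = 6*47 + 15
47 = 3*15 + 2
15 = 7*2 + 1
2 = 2*1 + 0  (stop)
So 297/47 = [6; 3, 7, 2].

[6; 3, 7, 2]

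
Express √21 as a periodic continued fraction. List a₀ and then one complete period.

[4; 1, 1, 2, 1, 1, 8]

a₀ = ⌊√21⌋ = 4.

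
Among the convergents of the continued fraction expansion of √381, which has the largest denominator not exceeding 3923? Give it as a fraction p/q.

√381 = [19; 1, 1, 12, 1, 1, 38, …] (period length 6).
Convergents:
  p_0/q_0 = 19/1
  p_1/q_1 = 20/1
  p_2/q_2 = 39/2
  p_3/q_3 = 488/25
  p_4/q_4 = 527/27
  p_5/q_5 = 1015/52
  p_6/q_6 = 39097/2003
  p_7/q_7 = 40112/2055
  p_8/q_8 = 79209/4058
q_7 = 2055 ≤ 3923 < 4058 = q_8, so the answer is 40112/2055.

40112/2055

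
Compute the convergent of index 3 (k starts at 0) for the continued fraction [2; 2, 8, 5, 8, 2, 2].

215/87

Using pₖ = aₖpₖ₋₁ + pₖ₋₂, qₖ = aₖqₖ₋₁ + qₖ₋₂ (with p₋₁=1, p₋₂=0, q₋₁=0, q₋₂=1):
  k=0: a=2, p=2, q=1
  k=1: a=2, p=5, q=2
  k=2: a=8, p=42, q=17
  k=3: a=5, p=215, q=87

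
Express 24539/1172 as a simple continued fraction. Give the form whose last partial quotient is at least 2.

24539 = 20·1172 + 1099
1172 = 1·1099 + 73
1099 = 15·73 + 4
73 = 18·4 + 1
4 = 4·1 + 0  (stop)
So 24539/1172 = [20; 1, 15, 18, 4].

[20; 1, 15, 18, 4]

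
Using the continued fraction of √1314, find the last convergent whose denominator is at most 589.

√1314 = [36; 4, 72, …] (period length 2).
Convergents:
  p_0/q_0 = 36/1
  p_1/q_1 = 145/4
  p_2/q_2 = 10476/289
  p_3/q_3 = 42049/1160
q_2 = 289 ≤ 589 < 1160 = q_3, so the answer is 10476/289.

10476/289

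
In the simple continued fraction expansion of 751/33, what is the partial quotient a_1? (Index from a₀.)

751 = 22·33 + 25   →  a_0 = 22
33 = 1·25 + 8   →  a_1 = 1

1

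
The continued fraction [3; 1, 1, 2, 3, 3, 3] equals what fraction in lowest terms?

Using pₖ = aₖpₖ₋₁ + pₖ₋₂ and qₖ = aₖqₖ₋₁ + qₖ₋₂:
  k=0: a=3, p=3, q=1
  k=1: a=1, p=4, q=1
  k=2: a=1, p=7, q=2
  k=3: a=2, p=18, q=5
  k=4: a=3, p=61, q=17
  k=5: a=3, p=201, q=56
  k=6: a=3, p=664, q=185

664/185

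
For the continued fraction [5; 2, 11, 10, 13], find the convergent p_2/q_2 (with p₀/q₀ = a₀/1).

126/23

Using pₖ = aₖpₖ₋₁ + pₖ₋₂, qₖ = aₖqₖ₋₁ + qₖ₋₂ (with p₋₁=1, p₋₂=0, q₋₁=0, q₋₂=1):
  k=0: a=5, p=5, q=1
  k=1: a=2, p=11, q=2
  k=2: a=11, p=126, q=23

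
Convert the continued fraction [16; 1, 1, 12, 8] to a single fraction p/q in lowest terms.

3337/202

Using pₖ = aₖpₖ₋₁ + pₖ₋₂ and qₖ = aₖqₖ₋₁ + qₖ₋₂:
  k=0: a=16, p=16, q=1
  k=1: a=1, p=17, q=1
  k=2: a=1, p=33, q=2
  k=3: a=12, p=413, q=25
  k=4: a=8, p=3337, q=202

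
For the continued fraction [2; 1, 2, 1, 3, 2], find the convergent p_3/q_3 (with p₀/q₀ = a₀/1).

Using pₖ = aₖpₖ₋₁ + pₖ₋₂, qₖ = aₖqₖ₋₁ + qₖ₋₂ (with p₋₁=1, p₋₂=0, q₋₁=0, q₋₂=1):
  k=0: a=2, p=2, q=1
  k=1: a=1, p=3, q=1
  k=2: a=2, p=8, q=3
  k=3: a=1, p=11, q=4

11/4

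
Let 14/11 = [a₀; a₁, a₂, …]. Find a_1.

3

14 = 1·11 + 3   →  a_0 = 1
11 = 3·3 + 2   →  a_1 = 3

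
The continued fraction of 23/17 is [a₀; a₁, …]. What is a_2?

1

23 = 1·17 + 6   →  a_0 = 1
17 = 2·6 + 5   →  a_1 = 2
6 = 1·5 + 1   →  a_2 = 1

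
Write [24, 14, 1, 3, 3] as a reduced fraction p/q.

Using pₖ = aₖpₖ₋₁ + pₖ₋₂ and qₖ = aₖqₖ₋₁ + qₖ₋₂:
  k=0: a=24, p=24, q=1
  k=1: a=14, p=337, q=14
  k=2: a=1, p=361, q=15
  k=3: a=3, p=1420, q=59
  k=4: a=3, p=4621, q=192

4621/192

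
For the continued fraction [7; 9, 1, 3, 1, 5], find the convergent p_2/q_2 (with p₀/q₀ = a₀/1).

71/10

Using pₖ = aₖpₖ₋₁ + pₖ₋₂, qₖ = aₖqₖ₋₁ + qₖ₋₂ (with p₋₁=1, p₋₂=0, q₋₁=0, q₋₂=1):
  k=0: a=7, p=7, q=1
  k=1: a=9, p=64, q=9
  k=2: a=1, p=71, q=10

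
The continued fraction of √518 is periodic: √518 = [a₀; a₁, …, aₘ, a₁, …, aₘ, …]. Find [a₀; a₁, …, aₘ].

a₀ = ⌊√518⌋ = 22.
With m₀=0, d₀=1 and mₖ₊₁ = dₖaₖ − mₖ, dₖ₊₁ = (n − mₖ₊₁²)/dₖ, aₖ₊₁ = ⌊(a₀+mₖ₊₁)/dₖ₊₁⌋:
  k=1: m=22, d=34, a=1
  k=2: m=12, d=11, a=3
  k=3: m=21, d=7, a=6
  k=4: m=21, d=11, a=3
  k=5: m=12, d=34, a=1
  k=6: m=22, d=1, a=44
d=1 and a=2a₀=44 at k=6, so the next step gives (m, d) = (22, 34) again — its k=1 value — and the period has length 6.

[22; 1, 3, 6, 3, 1, 44]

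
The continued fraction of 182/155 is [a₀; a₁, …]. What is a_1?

5

182 = 1·155 + 27   →  a_0 = 1
155 = 5·27 + 20   →  a_1 = 5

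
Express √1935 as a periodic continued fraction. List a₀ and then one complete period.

a₀ = ⌊√1935⌋ = 43.

[43; 1, 86]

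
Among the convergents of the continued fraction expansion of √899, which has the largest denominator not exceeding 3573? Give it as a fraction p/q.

106111/3539

√899 = [29; 1, 58, …] (period length 2).
Convergents:
  p_0/q_0 = 29/1
  p_1/q_1 = 30/1
  p_2/q_2 = 1769/59
  p_3/q_3 = 1799/60
  p_4/q_4 = 106111/3539
  p_5/q_5 = 107910/3599
q_4 = 3539 ≤ 3573 < 3599 = q_5, so the answer is 106111/3539.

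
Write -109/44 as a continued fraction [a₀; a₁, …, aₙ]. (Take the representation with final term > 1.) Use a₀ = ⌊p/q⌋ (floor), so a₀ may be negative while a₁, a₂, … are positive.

[-3; 1, 1, 10, 2]

-109 = -3×44 + 23
44 = 1×23 + 21
23 = 1×21 + 2
21 = 10×2 + 1
2 = 2×1 + 0  (stop)
So -109/44 = [-3; 1, 1, 10, 2].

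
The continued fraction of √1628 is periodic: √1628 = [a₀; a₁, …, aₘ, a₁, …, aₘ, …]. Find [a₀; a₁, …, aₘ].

a₀ = ⌊√1628⌋ = 40.
With m₀=0, d₀=1 and mₖ₊₁ = dₖaₖ − mₖ, dₖ₊₁ = (n − mₖ₊₁²)/dₖ, aₖ₊₁ = ⌊(a₀+mₖ₊₁)/dₖ₊₁⌋:
  k=1: m=40, d=28, a=2
  k=2: m=16, d=49, a=1
  k=3: m=33, d=11, a=6
  k=4: m=33, d=49, a=1
  k=5: m=16, d=28, a=2
  k=6: m=40, d=1, a=80
d=1 and a=2a₀=80 at k=6, so the next step gives (m, d) = (40, 28) again — its k=1 value — and the period has length 6.

[40; 2, 1, 6, 1, 2, 80]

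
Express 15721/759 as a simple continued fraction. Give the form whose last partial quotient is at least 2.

[20; 1, 2, 2, 13, 8]

15721 = 20×759 + 541
759 = 1×541 + 218
541 = 2×218 + 105
218 = 2×105 + 8
105 = 13×8 + 1
8 = 8×1 + 0  (stop)
So 15721/759 = [20; 1, 2, 2, 13, 8].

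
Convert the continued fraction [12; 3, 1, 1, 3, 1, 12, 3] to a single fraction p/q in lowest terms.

Using pₖ = aₖpₖ₋₁ + pₖ₋₂ and qₖ = aₖqₖ₋₁ + qₖ₋₂:
  k=0: a=12, p=12, q=1
  k=1: a=3, p=37, q=3
  k=2: a=1, p=49, q=4
  k=3: a=1, p=86, q=7
  k=4: a=3, p=307, q=25
  k=5: a=1, p=393, q=32
  k=6: a=12, p=5023, q=409
  k=7: a=3, p=15462, q=1259

15462/1259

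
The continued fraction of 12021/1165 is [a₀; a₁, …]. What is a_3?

12021 = 10·1165 + 371   →  a_0 = 10
1165 = 3·371 + 52   →  a_1 = 3
371 = 7·52 + 7   →  a_2 = 7
52 = 7·7 + 3   →  a_3 = 7

7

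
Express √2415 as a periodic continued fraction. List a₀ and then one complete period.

a₀ = ⌊√2415⌋ = 49.
With m₀=0, d₀=1 and mₖ₊₁ = dₖaₖ − mₖ, dₖ₊₁ = (n − mₖ₊₁²)/dₖ, aₖ₊₁ = ⌊(a₀+mₖ₊₁)/dₖ₊₁⌋:
  k=1: m=49, d=14, a=7
  k=2: m=49, d=1, a=98
d=1 and a=2a₀=98 at k=2, so the next step gives (m, d) = (49, 14) again — its k=1 value — and the period has length 2.

[49; 7, 98]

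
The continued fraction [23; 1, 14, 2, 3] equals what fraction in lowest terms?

Using pₖ = aₖpₖ₋₁ + pₖ₋₂ and qₖ = aₖqₖ₋₁ + qₖ₋₂:
  k=0: a=23, p=23, q=1
  k=1: a=1, p=24, q=1
  k=2: a=14, p=359, q=15
  k=3: a=2, p=742, q=31
  k=4: a=3, p=2585, q=108

2585/108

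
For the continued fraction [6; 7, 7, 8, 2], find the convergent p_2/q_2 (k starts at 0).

307/50

Using pₖ = aₖpₖ₋₁ + pₖ₋₂, qₖ = aₖqₖ₋₁ + qₖ₋₂ (with p₋₁=1, p₋₂=0, q₋₁=0, q₋₂=1):
  k=0: a=6, p=6, q=1
  k=1: a=7, p=43, q=7
  k=2: a=7, p=307, q=50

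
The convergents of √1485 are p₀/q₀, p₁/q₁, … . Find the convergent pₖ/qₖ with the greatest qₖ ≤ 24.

578/15

√1485 = [38; 1, 1, 6, 1, 1, 76, …] (period length 6).
Convergents:
  p_0/q_0 = 38/1
  p_1/q_1 = 39/1
  p_2/q_2 = 77/2
  p_3/q_3 = 501/13
  p_4/q_4 = 578/15
  p_5/q_5 = 1079/28
q_4 = 15 ≤ 24 < 28 = q_5, so the answer is 578/15.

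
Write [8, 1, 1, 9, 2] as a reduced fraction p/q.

341/40

Fold from the inside: start with 2/1.
  9 + 1/2 = 19/2
  1 + 2/19 = 21/19
  1 + 19/21 = 40/21
  8 + 21/40 = 341/40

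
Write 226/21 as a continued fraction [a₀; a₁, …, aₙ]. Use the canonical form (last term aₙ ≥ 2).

[10; 1, 3, 5]

226 = 10·21 + 16
21 = 1·16 + 5
16 = 3·5 + 1
5 = 5·1 + 0  (stop)
So 226/21 = [10; 1, 3, 5].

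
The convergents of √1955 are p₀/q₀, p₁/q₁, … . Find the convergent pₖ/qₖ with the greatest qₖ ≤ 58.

619/14

√1955 = [44; 4, 1, 1, 1, 4, 88, …] (period length 6).
Convergents:
  p_0/q_0 = 44/1
  p_1/q_1 = 177/4
  p_2/q_2 = 221/5
  p_3/q_3 = 398/9
  p_4/q_4 = 619/14
  p_5/q_5 = 2874/65
q_4 = 14 ≤ 58 < 65 = q_5, so the answer is 619/14.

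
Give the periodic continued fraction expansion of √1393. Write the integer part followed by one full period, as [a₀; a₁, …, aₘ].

a₀ = ⌊√1393⌋ = 37.
With m₀=0, d₀=1 and mₖ₊₁ = dₖaₖ − mₖ, dₖ₊₁ = (n − mₖ₊₁²)/dₖ, aₖ₊₁ = ⌊(a₀+mₖ₊₁)/dₖ₊₁⌋:
  k=1: m=37, d=24, a=3
  k=2: m=35, d=7, a=10
  k=3: m=35, d=24, a=3
  k=4: m=37, d=1, a=74
d=1 and a=2a₀=74 at k=4, so the next step gives (m, d) = (37, 24) again — its k=1 value — and the period has length 4.

[37; 3, 10, 3, 74]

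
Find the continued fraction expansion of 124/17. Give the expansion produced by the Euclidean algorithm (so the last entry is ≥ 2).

124 = 7*17 + 5
17 = 3*5 + 2
5 = 2*2 + 1
2 = 2*1 + 0  (stop)
So 124/17 = [7; 3, 2, 2].

[7; 3, 2, 2]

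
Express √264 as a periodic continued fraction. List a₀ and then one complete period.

a₀ = ⌊√264⌋ = 16.
With m₀=0, d₀=1 and mₖ₊₁ = dₖaₖ − mₖ, dₖ₊₁ = (n − mₖ₊₁²)/dₖ, aₖ₊₁ = ⌊(a₀+mₖ₊₁)/dₖ₊₁⌋:
  k=1: m=16, d=8, a=4
  k=2: m=16, d=1, a=32
d=1 and a=2a₀=32 at k=2, so the next step gives (m, d) = (16, 8) again — its k=1 value — and the period has length 2.

[16; 4, 32]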